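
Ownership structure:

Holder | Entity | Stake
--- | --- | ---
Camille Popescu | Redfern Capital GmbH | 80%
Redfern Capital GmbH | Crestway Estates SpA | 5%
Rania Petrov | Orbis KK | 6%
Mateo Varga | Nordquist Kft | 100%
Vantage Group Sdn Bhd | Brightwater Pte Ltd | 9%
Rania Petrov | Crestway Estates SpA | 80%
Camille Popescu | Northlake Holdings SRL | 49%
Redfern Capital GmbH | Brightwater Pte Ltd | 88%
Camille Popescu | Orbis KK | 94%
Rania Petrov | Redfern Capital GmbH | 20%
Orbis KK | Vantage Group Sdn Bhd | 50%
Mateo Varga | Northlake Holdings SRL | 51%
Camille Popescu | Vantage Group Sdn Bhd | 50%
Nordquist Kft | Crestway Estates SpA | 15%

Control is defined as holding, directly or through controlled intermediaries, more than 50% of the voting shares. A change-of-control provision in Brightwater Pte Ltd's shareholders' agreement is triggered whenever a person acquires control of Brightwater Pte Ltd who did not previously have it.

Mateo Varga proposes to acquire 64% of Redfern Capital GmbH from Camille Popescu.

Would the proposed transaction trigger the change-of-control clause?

Yes

The purchase adds only to Mateo's holdings (Camille's stake shrinks), so Mateo is the only person who could newly come to control Brightwater.
Mateo holds 100% of Nordquist, so Mateo controls Nordquist.
Mateo holds 51% of Northlake, so Mateo controls Northlake.
Neither Mateo nor any entity Mateo controls holds any voting interest in Brightwater.
So before the transaction, Mateo does not control Brightwater.
After the purchase, Mateo holds 64% of Redfern directly, and Camille's stake falls to 16%.
Mateo holds 64% of Redfern, so Mateo controls Redfern.
Redfern holds 88% of Brightwater, so Mateo controls Brightwater.
Mateo did not control Brightwater before and does after, so the clause is triggered.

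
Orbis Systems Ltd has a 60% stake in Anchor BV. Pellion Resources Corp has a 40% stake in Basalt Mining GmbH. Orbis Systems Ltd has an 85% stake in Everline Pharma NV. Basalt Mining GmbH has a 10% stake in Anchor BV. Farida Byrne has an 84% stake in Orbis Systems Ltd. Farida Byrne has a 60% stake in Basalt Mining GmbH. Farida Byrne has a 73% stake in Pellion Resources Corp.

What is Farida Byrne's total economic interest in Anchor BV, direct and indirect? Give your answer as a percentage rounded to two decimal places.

59.32%

Farida reaches Anchor along 3 paths.
Via Orbis: 84% × 60% = 50.4%.
Via Basalt: 60% × 10% = 6%.
Via Pellion → Basalt: 73% × 40% × 10% = 2.92%.
Total: 50.4% + 6% + 2.92% = 59.32%.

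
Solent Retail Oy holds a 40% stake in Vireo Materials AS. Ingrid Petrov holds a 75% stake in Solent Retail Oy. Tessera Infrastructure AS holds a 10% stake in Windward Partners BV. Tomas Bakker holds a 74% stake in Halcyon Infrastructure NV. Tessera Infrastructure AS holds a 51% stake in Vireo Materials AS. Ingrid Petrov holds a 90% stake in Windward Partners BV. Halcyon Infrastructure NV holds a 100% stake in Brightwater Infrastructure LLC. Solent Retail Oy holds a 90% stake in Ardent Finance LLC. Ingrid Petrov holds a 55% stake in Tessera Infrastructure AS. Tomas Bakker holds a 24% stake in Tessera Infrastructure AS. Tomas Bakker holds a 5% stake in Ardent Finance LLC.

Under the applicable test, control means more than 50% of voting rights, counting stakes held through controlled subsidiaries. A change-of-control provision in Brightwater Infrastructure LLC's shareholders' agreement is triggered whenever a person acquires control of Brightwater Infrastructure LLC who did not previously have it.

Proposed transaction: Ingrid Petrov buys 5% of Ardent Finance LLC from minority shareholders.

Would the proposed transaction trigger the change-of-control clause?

No

The purchase changes only Ingrid's holdings, so Ingrid is the only person who could newly come to control Brightwater.
Ingrid holds 75% of Solent, so Ingrid controls Solent.
Ingrid holds 55% of Tessera, so Ingrid controls Tessera.
Solent holds 90% of Ardent, so Ingrid controls Ardent.
Tessera and Ingrid together hold 10% + 90% = 100% of Windward, so Ingrid controls Windward.
Tessera and Solent together hold 51% + 40% = 91% of Vireo, so Ingrid controls Vireo.
Neither Ingrid nor any entity Ingrid controls holds any voting interest in Brightwater.
So before the transaction, Ingrid does not control Brightwater.
After the purchase, Ingrid holds 5% of Ardent directly.
Solent and Ingrid together hold 90% + 5% = 95% of Ardent, so Ingrid controls Ardent.
After the transaction, neither Ingrid nor any entity Ingrid controls holds a voting interest in Brightwater, so Ingrid still does not control it.
No new person acquires control, so the clause is not triggered.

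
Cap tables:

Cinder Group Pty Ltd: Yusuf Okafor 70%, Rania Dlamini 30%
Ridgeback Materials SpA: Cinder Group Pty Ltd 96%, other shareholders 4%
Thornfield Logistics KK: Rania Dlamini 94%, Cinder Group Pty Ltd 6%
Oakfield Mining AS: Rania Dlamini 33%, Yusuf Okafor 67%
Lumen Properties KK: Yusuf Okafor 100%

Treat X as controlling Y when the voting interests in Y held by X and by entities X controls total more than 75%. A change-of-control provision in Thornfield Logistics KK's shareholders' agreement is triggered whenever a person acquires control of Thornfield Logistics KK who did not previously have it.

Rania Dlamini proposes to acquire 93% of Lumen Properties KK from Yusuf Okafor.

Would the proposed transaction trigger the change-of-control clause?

The purchase adds only to Rania's holdings (Yusuf's stake shrinks), so Rania is the only person who could newly come to control Thornfield.
Rania holds 94% of Thornfield, so Rania controls Thornfield.
So Rania already controls Thornfield before the transaction.
After the purchase, Rania holds 93% of Lumen directly, and Yusuf's stake falls to 7%.
Rania controlled Thornfield already, so this is not a new person acquiring control; every other person's position is unchanged or reduced.
No new person acquires control, so the clause is not triggered.

No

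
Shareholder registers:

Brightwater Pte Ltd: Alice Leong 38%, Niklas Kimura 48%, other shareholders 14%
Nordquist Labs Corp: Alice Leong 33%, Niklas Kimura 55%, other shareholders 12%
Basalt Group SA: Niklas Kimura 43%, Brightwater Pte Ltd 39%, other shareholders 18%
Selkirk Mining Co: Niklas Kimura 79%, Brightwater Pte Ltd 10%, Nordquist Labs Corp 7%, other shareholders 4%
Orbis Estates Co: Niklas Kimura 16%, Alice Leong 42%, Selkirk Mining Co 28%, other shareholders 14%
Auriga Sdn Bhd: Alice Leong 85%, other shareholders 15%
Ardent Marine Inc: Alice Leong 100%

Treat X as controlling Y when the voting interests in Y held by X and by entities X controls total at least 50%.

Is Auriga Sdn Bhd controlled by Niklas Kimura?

No

Niklas holds 55% of Nordquist, so Niklas controls Nordquist.
Niklas and Nordquist together hold 79% + 7% = 86% of Selkirk, so Niklas controls Selkirk.
Neither Niklas nor any entity Niklas controls holds any voting interest in Auriga.
So Niklas does not control Auriga.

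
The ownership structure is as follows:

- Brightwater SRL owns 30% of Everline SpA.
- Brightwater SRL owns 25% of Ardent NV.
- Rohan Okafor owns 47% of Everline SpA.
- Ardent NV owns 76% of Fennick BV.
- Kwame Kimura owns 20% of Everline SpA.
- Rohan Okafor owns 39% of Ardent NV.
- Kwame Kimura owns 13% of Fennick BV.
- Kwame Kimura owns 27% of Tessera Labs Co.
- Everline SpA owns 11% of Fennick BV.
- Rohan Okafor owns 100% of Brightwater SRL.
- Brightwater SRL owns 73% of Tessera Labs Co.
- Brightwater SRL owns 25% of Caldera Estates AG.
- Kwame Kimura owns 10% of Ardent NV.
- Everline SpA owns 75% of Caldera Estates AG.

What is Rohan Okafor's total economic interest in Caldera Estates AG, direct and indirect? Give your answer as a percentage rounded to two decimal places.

Rohan reaches Caldera along 3 paths.
Via Brightwater → Everline: 100% × 30% × 75% = 22.5%.
Via Everline: 47% × 75% = 35.25%.
Via Brightwater: 100% × 25% = 25%.
Total: 22.5% + 35.25% + 25% = 82.75%.

82.75%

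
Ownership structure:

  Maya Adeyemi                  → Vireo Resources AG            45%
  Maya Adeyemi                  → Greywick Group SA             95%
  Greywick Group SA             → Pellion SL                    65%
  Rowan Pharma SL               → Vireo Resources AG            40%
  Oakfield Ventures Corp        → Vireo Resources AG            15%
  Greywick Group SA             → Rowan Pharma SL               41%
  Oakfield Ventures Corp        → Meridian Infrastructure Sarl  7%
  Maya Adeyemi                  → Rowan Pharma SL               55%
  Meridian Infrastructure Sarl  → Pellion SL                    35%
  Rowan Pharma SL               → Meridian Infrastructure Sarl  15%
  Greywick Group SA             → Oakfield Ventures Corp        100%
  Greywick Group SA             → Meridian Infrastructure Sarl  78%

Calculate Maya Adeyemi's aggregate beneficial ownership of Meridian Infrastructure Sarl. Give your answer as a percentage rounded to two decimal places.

94.84%

Maya reaches Meridian along 4 paths.
Via Greywick → Oakfield: 95% × 100% × 7% = 6.65%.
Via Greywick → Rowan: 95% × 41% × 15% = 5.8425%.
Via Rowan: 55% × 15% = 8.25%.
Via Greywick: 95% × 78% = 74.1%.
Total: 6.65% + 5.8425% + 8.25% + 74.1% = 94.8425%.
Rounded: 94.84%.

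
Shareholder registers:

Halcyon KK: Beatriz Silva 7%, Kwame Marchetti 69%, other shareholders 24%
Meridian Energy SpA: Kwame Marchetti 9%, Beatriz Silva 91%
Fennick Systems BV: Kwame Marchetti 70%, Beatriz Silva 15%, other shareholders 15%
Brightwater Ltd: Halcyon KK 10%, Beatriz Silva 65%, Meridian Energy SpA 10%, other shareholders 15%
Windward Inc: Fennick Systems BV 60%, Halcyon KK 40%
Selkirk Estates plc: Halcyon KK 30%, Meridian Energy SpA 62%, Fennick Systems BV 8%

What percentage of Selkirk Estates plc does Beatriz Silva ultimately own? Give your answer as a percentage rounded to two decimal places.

Beatriz reaches Selkirk along 3 paths.
Via Halcyon: 7% × 30% = 2.1%.
Via Meridian: 91% × 62% = 56.42%.
Via Fennick: 15% × 8% = 1.2%.
Total: 2.1% + 56.42% + 1.2% = 59.72%.

59.72%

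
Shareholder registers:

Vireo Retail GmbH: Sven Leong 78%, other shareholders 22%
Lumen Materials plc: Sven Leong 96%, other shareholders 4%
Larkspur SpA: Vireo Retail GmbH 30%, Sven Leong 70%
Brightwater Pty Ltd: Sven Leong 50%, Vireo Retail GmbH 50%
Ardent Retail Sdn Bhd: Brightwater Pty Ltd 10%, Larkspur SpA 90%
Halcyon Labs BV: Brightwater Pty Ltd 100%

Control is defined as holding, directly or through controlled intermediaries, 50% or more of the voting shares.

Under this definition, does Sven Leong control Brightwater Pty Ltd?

Yes

Sven holds 78% of Vireo, so Sven controls Vireo.
Sven and Vireo together hold 50% + 50% = 100% of Brightwater, so Sven controls Brightwater.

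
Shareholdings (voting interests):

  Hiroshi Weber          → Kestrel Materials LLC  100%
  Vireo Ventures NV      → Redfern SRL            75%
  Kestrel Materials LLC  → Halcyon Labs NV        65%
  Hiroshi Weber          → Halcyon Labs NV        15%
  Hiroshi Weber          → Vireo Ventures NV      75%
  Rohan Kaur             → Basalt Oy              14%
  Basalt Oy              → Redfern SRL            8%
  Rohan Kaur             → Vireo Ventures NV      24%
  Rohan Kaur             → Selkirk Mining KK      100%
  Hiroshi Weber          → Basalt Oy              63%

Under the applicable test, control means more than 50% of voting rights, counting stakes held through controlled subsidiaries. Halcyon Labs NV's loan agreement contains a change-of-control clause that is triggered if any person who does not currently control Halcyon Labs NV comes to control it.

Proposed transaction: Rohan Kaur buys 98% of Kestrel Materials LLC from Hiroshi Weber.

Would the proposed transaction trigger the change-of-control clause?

The purchase adds only to Rohan's holdings (Hiroshi's stake shrinks), so Rohan is the only person who could newly come to control Halcyon.
Rohan holds 100% of Selkirk, so Rohan controls Selkirk.
Neither Rohan nor any entity Rohan controls holds any voting interest in Halcyon.
So before the transaction, Rohan does not control Halcyon.
After the purchase, Rohan holds 98% of Kestrel directly, and Hiroshi's stake falls to 2%.
Rohan holds 98% of Kestrel, so Rohan controls Kestrel.
Kestrel holds 65% of Halcyon, so Rohan controls Halcyon.
Rohan did not control Halcyon before and does after, so the clause is triggered.

Yes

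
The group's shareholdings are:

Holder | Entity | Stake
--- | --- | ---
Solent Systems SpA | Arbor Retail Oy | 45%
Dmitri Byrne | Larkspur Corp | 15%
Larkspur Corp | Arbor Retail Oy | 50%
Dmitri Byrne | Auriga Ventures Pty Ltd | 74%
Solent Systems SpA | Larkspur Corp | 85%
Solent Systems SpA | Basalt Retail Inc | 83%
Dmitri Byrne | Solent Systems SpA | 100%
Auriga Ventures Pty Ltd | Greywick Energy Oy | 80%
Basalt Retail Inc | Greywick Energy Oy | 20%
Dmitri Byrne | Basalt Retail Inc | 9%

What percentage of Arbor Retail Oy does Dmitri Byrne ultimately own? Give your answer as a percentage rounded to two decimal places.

Dmitri reaches Arbor along 3 paths.
Via Solent: 100% × 45% = 45%.
Via Solent → Larkspur: 100% × 85% × 50% = 42.5%.
Via Larkspur: 15% × 50% = 7.5%.
Total: 45% + 42.5% + 7.5% = 95%.
Rounded: 95.00%.

95.00%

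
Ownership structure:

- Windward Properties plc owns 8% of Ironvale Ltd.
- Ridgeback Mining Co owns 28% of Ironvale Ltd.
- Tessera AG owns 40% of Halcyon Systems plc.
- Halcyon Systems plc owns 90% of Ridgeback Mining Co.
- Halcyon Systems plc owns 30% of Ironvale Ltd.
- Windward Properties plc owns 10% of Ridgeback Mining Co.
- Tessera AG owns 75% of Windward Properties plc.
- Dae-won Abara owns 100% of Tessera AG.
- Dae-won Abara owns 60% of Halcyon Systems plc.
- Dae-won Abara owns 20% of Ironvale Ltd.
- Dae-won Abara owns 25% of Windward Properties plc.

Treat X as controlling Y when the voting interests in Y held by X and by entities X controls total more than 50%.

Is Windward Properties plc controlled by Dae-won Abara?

Dae-won holds 100% of Tessera, so Dae-won controls Tessera.
Tessera and Dae-won together hold 75% + 25% = 100% of Windward, so Dae-won controls Windward.

Yes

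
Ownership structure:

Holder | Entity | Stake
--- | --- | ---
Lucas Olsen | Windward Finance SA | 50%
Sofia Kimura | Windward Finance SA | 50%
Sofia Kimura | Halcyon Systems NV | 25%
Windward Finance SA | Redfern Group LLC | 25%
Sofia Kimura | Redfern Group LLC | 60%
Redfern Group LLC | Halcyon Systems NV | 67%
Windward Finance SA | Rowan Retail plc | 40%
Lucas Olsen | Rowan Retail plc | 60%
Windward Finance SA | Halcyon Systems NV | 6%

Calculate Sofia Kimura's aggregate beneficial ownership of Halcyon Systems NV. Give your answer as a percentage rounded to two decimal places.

76.58%

Sofia reaches Halcyon along 4 paths.
Direct stake: 25% = 25%.
Via Redfern: 60% × 67% = 40.2%.
Via Windward → Redfern: 50% × 25% × 67% = 8.375%.
Via Windward: 50% × 6% = 3%.
Total: 25% + 40.2% + 8.375% + 3% = 76.575%.
Rounded: 76.58%.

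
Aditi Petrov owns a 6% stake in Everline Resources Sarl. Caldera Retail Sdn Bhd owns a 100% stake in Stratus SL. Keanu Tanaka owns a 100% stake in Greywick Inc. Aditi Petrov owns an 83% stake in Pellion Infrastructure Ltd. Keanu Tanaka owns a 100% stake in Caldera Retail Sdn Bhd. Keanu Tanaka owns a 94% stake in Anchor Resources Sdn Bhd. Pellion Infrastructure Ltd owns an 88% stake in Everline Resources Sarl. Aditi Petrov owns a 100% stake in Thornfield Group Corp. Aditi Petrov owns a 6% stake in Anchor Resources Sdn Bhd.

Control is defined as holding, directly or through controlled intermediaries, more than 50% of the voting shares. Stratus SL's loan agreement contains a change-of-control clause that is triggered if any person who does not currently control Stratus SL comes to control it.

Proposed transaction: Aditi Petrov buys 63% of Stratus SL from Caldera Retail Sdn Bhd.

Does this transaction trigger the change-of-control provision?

Yes

The purchase adds only to Aditi's holdings (Caldera's stake shrinks), so Aditi is the only person who could newly come to control Stratus.
Aditi holds 83% of Pellion, so Aditi controls Pellion.
Aditi and Pellion together hold 6% + 88% = 94% of Everline, so Aditi controls Everline.
Aditi holds 100% of Thornfield, so Aditi controls Thornfield.
Neither Aditi nor any entity Aditi controls holds any voting interest in Stratus.
So before the transaction, Aditi does not control Stratus.
After the purchase, Aditi holds 63% of Stratus directly, and Caldera's stake falls to 37%.
Aditi holds 63% of Stratus, so Aditi controls Stratus.
Aditi did not control Stratus before and does after, so the clause is triggered.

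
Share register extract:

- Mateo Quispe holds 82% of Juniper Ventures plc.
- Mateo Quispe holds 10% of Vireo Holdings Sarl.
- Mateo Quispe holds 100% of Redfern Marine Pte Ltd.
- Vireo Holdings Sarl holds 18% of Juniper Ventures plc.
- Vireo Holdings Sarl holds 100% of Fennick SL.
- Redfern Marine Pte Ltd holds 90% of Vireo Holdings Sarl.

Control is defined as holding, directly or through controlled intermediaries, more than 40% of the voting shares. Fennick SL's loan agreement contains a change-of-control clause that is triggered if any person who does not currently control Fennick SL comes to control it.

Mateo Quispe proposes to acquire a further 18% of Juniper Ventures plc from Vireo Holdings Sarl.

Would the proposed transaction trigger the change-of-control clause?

No

The purchase adds only to Mateo's holdings (Vireo's stake shrinks), so Mateo is the only person who could newly come to control Fennick.
Mateo holds 100% of Redfern, so Mateo controls Redfern.
Mateo and Redfern together hold 10% + 90% = 100% of Vireo, so Mateo controls Vireo.
Vireo holds 100% of Fennick, so Mateo controls Fennick.
So Mateo already controls Fennick before the transaction.
After the purchase, Mateo's direct stake in Juniper rises to 82% + 18% = 100%, and Vireo's stake falls to 0%.
Mateo controlled Fennick already, so this is not a new person acquiring control; every other person's position is unchanged or reduced.
No new person acquires control, so the clause is not triggered.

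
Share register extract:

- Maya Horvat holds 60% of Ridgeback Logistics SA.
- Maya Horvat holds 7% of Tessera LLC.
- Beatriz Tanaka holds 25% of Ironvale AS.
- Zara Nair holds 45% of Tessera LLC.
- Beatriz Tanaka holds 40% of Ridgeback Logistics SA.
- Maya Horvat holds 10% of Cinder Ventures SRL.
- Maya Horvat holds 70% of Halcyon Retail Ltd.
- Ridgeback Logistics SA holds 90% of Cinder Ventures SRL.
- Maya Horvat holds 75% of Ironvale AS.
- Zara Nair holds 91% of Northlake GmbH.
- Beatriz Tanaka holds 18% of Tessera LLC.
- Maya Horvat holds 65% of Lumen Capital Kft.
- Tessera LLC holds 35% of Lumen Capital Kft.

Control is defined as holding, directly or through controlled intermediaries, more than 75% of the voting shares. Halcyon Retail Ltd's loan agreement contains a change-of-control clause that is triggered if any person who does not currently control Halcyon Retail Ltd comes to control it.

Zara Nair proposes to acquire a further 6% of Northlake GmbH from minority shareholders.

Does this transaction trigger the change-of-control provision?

No

The purchase changes only Zara's holdings, so Zara is the only person who could newly come to control Halcyon.
Zara holds 91% of Northlake, so Zara controls Northlake.
Neither Zara nor any entity Zara controls holds any voting interest in Halcyon.
So before the transaction, Zara does not control Halcyon.
After the purchase, Zara's direct stake in Northlake rises to 91% + 6% = 97%.
Zara holds 97% of Northlake, so Zara controls Northlake.
After the transaction, neither Zara nor any entity Zara controls holds a voting interest in Halcyon, so Zara still does not control it.
No new person acquires control, so the clause is not triggered.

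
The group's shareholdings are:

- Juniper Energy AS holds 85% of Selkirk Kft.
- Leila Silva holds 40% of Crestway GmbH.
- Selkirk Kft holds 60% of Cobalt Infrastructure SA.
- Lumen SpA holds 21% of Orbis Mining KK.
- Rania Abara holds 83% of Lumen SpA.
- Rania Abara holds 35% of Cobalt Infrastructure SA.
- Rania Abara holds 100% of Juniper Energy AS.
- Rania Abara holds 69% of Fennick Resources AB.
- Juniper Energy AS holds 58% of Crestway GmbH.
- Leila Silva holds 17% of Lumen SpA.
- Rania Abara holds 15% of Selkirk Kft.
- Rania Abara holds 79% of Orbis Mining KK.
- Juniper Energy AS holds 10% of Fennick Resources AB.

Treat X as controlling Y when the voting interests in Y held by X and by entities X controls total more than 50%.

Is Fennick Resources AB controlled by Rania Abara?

Rania holds 100% of Juniper, so Rania controls Juniper.
Rania and Juniper together hold 69% + 10% = 79% of Fennick, so Rania controls Fennick.

Yes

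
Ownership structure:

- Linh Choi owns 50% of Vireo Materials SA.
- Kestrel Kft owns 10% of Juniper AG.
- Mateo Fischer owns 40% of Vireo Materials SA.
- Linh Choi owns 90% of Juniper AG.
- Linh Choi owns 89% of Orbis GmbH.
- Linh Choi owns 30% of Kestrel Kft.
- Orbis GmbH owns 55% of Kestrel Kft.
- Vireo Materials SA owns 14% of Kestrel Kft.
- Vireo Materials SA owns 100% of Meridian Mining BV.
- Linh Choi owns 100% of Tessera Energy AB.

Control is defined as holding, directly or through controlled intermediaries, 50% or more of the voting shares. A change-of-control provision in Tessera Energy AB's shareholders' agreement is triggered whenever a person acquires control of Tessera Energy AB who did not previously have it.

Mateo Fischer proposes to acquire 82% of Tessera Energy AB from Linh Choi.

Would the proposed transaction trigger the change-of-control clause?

The purchase adds only to Mateo's holdings (Linh's stake shrinks), so Mateo is the only person who could newly come to control Tessera.
Mateo's largest direct stake is 40% in Vireo, which does not meet the threshold, so Mateo controls no company.
Neither Mateo nor any entity Mateo controls holds any voting interest in Tessera.
So before the transaction, Mateo does not control Tessera.
After the purchase, Mateo holds 82% of Tessera directly, and Linh's stake falls to 18%.
Mateo holds 82% of Tessera, so Mateo controls Tessera.
Mateo did not control Tessera before and does after, so the clause is triggered.

Yes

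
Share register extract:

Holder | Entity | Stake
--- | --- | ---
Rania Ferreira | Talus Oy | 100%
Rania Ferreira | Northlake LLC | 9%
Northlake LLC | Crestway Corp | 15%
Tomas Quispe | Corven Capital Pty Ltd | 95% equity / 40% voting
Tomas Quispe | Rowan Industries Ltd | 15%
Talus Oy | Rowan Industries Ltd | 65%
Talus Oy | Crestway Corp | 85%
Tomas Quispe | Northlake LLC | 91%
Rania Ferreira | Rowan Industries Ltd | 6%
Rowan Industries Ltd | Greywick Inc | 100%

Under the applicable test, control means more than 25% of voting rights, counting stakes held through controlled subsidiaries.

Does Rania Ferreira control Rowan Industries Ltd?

Rania holds 100% of Talus, so Rania controls Talus.
Talus and Rania together hold 65% + 6% = 71% of Rowan, so Rania controls Rowan.

Yes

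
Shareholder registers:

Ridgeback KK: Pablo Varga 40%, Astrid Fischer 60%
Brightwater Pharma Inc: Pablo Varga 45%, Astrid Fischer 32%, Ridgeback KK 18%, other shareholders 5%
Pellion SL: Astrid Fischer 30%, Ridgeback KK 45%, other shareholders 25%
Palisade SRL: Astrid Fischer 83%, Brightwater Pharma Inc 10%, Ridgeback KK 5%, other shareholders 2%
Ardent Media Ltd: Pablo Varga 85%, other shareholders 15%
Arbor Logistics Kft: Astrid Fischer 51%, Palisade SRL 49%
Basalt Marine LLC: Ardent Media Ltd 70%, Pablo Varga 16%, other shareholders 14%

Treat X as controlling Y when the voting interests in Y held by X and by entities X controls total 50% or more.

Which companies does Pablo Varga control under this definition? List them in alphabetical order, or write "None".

Ardent Media Ltd, Basalt Marine LLC

Pablo holds 85% of Ardent, so Pablo controls Ardent.
Ardent and Pablo together hold 70% + 16% = 86% of Basalt, so Pablo controls Basalt.
No other company's threshold is met.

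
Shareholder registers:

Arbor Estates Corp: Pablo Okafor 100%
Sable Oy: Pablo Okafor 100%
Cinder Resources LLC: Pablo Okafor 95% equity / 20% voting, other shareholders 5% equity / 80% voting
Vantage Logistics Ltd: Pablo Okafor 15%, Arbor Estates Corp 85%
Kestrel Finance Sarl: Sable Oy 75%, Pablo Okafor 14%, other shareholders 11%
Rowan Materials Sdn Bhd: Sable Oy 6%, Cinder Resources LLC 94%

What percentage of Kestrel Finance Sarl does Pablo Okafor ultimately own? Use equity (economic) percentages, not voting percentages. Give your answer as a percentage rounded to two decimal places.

Pablo reaches Kestrel along 2 paths.
Via Sable: 100% × 75% = 75%.
Direct stake: 14% = 14%.
Total: 75% + 14% = 89%.
Rounded: 89.00%.

89.00%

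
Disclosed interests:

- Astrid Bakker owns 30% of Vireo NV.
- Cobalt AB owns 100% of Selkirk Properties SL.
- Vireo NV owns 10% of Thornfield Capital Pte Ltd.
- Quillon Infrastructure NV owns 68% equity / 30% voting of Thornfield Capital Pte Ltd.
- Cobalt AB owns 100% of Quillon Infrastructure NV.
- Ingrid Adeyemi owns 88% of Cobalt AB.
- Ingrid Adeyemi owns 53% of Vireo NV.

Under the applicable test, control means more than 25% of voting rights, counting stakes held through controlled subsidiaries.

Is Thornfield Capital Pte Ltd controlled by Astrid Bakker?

Astrid holds 30% of Vireo, so Astrid controls Vireo.
In Thornfield, Astrid's side holds only 10%, not > 25%.
So Astrid does not control Thornfield.

No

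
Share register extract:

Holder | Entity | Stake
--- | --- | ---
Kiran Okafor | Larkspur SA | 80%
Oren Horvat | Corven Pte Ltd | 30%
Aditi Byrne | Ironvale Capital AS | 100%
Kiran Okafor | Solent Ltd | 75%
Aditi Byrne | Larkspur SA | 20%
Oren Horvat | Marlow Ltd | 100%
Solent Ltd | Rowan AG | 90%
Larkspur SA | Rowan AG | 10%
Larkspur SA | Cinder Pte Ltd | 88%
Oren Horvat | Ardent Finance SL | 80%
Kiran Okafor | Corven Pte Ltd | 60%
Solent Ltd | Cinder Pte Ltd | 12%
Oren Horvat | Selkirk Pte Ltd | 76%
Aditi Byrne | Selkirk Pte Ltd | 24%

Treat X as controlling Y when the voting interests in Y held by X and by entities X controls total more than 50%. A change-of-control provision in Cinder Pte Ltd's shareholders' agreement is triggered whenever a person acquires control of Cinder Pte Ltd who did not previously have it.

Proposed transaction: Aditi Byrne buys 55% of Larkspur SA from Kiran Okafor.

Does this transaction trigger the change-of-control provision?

Yes

The purchase adds only to Aditi's holdings (Kiran's stake shrinks), so Aditi is the only person who could newly come to control Cinder.
Aditi holds 100% of Ironvale, so Aditi controls Ironvale.
Neither Aditi nor any entity Aditi controls holds any voting interest in Cinder.
So before the transaction, Aditi does not control Cinder.
After the purchase, Aditi's direct stake in Larkspur rises to 20% + 55% = 75%, and Kiran's stake falls to 25%.
Aditi holds 75% of Larkspur, so Aditi controls Larkspur.
Larkspur holds 88% of Cinder, so Aditi controls Cinder.
Aditi did not control Cinder before and does after, so the clause is triggered.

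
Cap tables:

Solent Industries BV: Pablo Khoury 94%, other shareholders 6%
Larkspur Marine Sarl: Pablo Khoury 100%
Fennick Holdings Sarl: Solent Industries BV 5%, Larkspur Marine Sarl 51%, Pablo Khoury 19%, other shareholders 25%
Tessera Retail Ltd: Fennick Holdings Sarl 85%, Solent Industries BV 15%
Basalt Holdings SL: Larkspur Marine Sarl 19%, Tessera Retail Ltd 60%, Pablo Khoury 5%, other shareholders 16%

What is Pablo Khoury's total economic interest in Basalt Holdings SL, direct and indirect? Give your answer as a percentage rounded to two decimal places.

Pablo reaches Basalt along 6 paths.
Via Larkspur: 100% × 19% = 19%.
Via Solent → Fennick → Tessera: 94% × 5% × 85% × 60% = 2.397%.
Via Larkspur → Fennick → Tessera: 100% × 51% × 85% × 60% = 26.01%.
Via Fennick → Tessera: 19% × 85% × 60% = 9.69%.
Via Solent → Tessera: 94% × 15% × 60% = 8.46%.
Direct stake: 5% = 5%.
Total: 19% + 2.397% + 26.01% + 9.69% + 8.46% + 5% = 70.557%.
Rounded: 70.56%.

70.56%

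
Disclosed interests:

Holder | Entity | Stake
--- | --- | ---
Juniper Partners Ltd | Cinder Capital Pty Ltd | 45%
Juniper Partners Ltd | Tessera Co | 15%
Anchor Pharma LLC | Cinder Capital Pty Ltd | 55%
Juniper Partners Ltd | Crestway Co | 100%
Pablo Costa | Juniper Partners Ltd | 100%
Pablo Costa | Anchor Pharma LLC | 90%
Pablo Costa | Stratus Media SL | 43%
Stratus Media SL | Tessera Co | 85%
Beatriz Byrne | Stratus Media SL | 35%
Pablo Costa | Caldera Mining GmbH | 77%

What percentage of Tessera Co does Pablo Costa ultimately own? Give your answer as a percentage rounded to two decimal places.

Pablo reaches Tessera along 2 paths.
Via Juniper: 100% × 15% = 15%.
Via Stratus: 43% × 85% = 36.55%.
Total: 15% + 36.55% = 51.55%.

51.55%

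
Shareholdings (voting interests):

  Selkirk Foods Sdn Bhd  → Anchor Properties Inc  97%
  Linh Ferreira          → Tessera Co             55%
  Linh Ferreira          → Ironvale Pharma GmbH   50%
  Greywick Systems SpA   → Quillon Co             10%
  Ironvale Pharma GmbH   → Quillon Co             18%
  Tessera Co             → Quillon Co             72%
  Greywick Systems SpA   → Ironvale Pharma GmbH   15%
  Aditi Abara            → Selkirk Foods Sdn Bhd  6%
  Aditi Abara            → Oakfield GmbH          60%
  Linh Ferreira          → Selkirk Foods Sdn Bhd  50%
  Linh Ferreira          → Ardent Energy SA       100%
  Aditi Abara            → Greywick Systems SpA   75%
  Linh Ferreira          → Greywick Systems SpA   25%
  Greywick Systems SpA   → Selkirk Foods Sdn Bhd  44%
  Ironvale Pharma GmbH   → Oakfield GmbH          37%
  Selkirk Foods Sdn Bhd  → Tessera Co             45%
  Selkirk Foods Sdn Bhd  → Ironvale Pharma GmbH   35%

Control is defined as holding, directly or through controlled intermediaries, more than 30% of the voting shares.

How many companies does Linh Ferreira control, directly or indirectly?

7

Linh holds 50% of Selkirk, so Linh controls Selkirk.
Linh and Selkirk together hold 55% + 45% = 100% of Tessera, so Linh controls Tessera.
Selkirk and Linh together hold 35% + 50% = 85% of Ironvale, so Linh controls Ironvale.
Selkirk holds 97% of Anchor, so Linh controls Anchor.
Tessera and Ironvale together hold 72% + 18% = 90% of Quillon, so Linh controls Quillon.
Linh holds 100% of Ardent, so Linh controls Ardent.
Ironvale holds 37% of Oakfield, so Linh controls Oakfield.
No other company's threshold is met.
Linh controls 7 companies.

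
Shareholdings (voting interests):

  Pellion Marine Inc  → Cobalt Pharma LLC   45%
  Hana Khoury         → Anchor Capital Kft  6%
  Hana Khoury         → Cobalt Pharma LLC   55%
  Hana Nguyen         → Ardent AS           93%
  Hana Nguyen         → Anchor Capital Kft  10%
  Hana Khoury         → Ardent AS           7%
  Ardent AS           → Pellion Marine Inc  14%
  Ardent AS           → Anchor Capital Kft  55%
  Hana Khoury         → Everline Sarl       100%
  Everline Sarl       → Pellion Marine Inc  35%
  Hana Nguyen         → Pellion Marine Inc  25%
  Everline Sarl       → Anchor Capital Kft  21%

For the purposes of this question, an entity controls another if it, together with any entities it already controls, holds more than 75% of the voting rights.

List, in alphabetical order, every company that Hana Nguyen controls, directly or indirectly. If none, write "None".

Hana Nguyen holds 93% of Ardent, so Hana Nguyen controls Ardent.
No other company's threshold is met.

Ardent AS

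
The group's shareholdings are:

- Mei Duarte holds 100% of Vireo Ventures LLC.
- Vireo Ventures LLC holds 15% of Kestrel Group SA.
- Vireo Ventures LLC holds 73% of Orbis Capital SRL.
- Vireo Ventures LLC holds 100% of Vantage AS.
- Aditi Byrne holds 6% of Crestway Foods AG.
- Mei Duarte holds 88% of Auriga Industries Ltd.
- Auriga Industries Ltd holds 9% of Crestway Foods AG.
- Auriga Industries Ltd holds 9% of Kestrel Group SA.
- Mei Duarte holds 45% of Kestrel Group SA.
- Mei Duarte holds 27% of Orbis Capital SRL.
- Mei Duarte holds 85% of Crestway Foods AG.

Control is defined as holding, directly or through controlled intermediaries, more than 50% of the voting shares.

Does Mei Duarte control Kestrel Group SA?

Yes

Mei holds 88% of Auriga, so Mei controls Auriga.
Mei holds 100% of Vireo, so Mei controls Vireo.
Mei and Auriga and Vireo together hold 45% + 9% + 15% = 69% of Kestrel, so Mei controls Kestrel.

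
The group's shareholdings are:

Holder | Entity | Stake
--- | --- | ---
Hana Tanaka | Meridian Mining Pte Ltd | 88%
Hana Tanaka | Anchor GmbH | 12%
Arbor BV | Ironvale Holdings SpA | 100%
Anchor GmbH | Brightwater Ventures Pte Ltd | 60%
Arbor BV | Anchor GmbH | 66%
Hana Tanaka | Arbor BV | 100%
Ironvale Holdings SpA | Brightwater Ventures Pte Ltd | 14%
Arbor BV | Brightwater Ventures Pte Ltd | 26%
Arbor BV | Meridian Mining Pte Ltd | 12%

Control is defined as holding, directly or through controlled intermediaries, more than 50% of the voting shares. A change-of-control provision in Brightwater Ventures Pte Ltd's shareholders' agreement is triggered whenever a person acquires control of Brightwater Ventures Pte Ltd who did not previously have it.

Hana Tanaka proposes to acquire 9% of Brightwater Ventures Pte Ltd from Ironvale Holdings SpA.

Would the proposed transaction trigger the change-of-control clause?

No

The purchase adds only to Hana's holdings (Ironvale's stake shrinks), so Hana is the only person who could newly come to control Brightwater.
Hana holds 100% of Arbor, so Hana controls Arbor.
Arbor holds 100% of Ironvale, so Hana controls Ironvale.
Hana and Arbor together hold 12% + 66% = 78% of Anchor, so Hana controls Anchor.
Arbor and Anchor and Ironvale together hold 26% + 60% + 14% = 100% of Brightwater, so Hana controls Brightwater.
So Hana already controls Brightwater before the transaction.
After the purchase, Hana holds 9% of Brightwater directly, and Ironvale's stake falls to 5%.
Hana controlled Brightwater already, so this is not a new person acquiring control; every other person's position is unchanged or reduced.
No new person acquires control, so the clause is not triggered.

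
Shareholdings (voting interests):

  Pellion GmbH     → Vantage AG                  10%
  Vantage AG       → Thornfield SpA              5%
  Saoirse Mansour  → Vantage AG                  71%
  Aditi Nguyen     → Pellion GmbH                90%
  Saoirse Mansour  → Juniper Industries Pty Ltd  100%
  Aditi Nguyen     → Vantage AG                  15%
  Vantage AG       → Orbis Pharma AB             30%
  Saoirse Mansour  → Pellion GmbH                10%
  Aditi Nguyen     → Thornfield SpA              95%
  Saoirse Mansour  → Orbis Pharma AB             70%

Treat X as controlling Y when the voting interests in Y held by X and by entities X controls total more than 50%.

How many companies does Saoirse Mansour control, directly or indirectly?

Saoirse holds 71% of Vantage, so Saoirse controls Vantage.
Saoirse and Vantage together hold 70% + 30% = 100% of Orbis, so Saoirse controls Orbis.
Saoirse holds 100% of Juniper, so Saoirse controls Juniper.
No other company's threshold is met.
Saoirse controls 3 companies.

3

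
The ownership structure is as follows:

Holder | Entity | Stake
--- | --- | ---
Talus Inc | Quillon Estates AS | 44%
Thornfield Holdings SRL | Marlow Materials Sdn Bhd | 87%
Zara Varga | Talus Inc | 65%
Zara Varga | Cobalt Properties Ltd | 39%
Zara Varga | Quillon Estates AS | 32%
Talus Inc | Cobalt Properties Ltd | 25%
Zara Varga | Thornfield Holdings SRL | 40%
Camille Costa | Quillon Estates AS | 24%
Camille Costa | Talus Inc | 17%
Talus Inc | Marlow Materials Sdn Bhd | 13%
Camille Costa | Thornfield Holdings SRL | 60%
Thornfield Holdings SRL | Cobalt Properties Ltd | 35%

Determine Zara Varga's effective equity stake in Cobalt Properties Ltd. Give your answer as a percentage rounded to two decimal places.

69.25%

Zara reaches Cobalt along 3 paths.
Direct stake: 39% = 39%.
Via Thornfield: 40% × 35% = 14%.
Via Talus: 65% × 25% = 16.25%.
Total: 39% + 14% + 16.25% = 69.25%.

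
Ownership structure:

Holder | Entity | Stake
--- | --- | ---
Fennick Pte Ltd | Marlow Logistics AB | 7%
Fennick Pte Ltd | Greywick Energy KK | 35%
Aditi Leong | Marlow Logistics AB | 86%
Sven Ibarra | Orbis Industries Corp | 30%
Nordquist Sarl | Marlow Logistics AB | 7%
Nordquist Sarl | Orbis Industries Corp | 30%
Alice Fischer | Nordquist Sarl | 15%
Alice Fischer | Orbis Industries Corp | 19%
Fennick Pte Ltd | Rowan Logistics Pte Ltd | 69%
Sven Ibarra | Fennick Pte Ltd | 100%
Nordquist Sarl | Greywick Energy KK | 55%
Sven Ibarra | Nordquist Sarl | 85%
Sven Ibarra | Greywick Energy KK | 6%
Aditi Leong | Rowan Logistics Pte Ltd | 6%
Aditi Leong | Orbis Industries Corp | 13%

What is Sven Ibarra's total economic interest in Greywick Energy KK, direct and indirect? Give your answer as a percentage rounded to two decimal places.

Sven reaches Greywick along 3 paths.
Via Fennick: 100% × 35% = 35%.
Direct stake: 6% = 6%.
Via Nordquist: 85% × 55% = 46.75%.
Total: 35% + 6% + 46.75% = 87.75%.

87.75%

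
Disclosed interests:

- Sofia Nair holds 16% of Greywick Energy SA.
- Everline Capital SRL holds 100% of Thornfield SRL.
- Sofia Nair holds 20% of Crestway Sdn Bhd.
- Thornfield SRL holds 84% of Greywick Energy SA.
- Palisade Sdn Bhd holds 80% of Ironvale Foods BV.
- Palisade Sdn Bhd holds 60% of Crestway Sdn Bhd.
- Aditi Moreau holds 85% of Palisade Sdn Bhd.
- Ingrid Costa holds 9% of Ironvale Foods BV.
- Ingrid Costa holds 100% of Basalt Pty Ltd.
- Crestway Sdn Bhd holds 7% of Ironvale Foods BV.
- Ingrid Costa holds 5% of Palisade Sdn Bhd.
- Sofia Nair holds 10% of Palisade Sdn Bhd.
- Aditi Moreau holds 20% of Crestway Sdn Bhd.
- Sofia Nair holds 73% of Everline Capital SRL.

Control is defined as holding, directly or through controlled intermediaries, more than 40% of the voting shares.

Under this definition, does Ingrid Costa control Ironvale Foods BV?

Ingrid holds 100% of Basalt, so Ingrid controls Basalt.
In Ironvale, Ingrid's side holds only 9%, not > 40%.
So Ingrid does not control Ironvale.

No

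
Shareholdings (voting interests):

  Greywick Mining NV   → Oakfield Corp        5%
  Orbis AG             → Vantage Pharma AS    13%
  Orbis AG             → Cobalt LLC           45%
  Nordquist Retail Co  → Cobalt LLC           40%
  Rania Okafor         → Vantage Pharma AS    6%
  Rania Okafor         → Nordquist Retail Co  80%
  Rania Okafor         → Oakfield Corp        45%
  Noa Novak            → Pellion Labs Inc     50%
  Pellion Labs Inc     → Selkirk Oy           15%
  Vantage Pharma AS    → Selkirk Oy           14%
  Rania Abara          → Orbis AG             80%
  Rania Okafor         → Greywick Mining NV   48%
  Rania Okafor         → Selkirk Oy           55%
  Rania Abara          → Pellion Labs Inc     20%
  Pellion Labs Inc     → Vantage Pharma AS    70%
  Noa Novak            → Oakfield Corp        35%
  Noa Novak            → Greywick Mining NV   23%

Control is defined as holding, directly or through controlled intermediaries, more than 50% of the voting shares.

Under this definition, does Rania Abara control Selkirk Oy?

No

Rania Abara holds 80% of Orbis, so Rania Abara controls Orbis.
Neither Rania Abara nor any entity Rania Abara controls holds any voting interest in Selkirk.
So Rania Abara does not control Selkirk.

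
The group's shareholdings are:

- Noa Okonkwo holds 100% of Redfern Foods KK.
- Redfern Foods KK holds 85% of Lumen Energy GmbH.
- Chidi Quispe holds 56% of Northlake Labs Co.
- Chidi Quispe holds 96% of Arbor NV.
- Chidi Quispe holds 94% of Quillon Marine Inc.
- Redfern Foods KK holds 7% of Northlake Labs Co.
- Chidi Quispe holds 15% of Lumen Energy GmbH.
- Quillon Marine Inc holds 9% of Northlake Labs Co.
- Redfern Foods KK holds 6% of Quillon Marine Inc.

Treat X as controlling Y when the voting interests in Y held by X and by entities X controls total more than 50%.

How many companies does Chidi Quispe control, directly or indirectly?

Chidi holds 94% of Quillon, so Chidi controls Quillon.
Chidi and Quillon together hold 56% + 9% = 65% of Northlake, so Chidi controls Northlake.
Chidi holds 96% of Arbor, so Chidi controls Arbor.
No other company's threshold is met.
Chidi controls 3 companies.

3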